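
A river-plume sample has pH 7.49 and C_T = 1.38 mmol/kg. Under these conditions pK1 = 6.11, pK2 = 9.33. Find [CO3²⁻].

[CO3²⁻] = 18.9 μmol/kg

α₂ = 1 / (1 + [H⁺]/K2 + [H⁺]²/(K1K2)) = 1 / (1 + 10^+1.84 + 10^+0.46)
   = 1 / (1 + 69.183 + 2.8840) = 1/73.067 = 0.01369
[CO3²⁻] = α₂ × DIC = 0.01369 × 1.38 = 0.0189 mmol/kg = 18.9 μmol/kg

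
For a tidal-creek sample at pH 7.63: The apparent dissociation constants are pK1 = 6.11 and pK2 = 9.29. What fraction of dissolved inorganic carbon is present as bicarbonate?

α₁ = 0.951

α₁ = 1 / (1 + [H⁺]/K1 + K2/[H⁺]) = 1 / (1 + 10^-1.52 + 10^-1.66)
   = 1 / (1 + 0.030200 + 0.021878) = 1/1.0521 = 0.9505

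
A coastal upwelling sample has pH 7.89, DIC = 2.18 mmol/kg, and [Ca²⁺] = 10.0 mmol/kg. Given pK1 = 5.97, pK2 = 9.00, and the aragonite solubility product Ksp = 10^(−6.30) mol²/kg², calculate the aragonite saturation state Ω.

α₂ = 1 / (1 + [H⁺]/K2 + [H⁺]²/(K1K2)) = 1 / (1 + 10^+1.11 + 10^-0.81)
   = 1 / (1 + 12.882 + 0.15488) = 1/14.037 = 0.07124
[CO3²⁻] = α₂ × DIC = 0.07124 × 2.18 = 0.1553 mmol/kg
Ksp = 10^(−6.30) = 5.012×10^-7
Ω = [Ca²⁺][CO3²⁻]/Ksp = (10.0×10^-3)(1.553×10^-4) / 5.012×10^-7 = 3.10

Ω = 3.10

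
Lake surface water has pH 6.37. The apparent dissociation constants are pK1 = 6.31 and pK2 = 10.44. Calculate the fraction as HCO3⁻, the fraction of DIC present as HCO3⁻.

α₁ = 1 / (1 + [H⁺]/K1 + K2/[H⁺]) = 1 / (1 + 10^-0.06 + 10^-4.07)
   = 1 / (1 + 0.87096 + 8.5114×10^-5) = 1/1.8710 = 0.5345

α₁ = 0.534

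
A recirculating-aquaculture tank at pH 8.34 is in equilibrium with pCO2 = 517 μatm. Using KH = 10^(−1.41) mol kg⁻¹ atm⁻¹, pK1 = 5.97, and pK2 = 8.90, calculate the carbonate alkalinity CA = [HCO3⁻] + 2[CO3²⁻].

[CO2*] = KH · pCO2 = 10^(−1.41) × 517×10^-6 = 2.011×10^-5 mol/kg
α₀ = 1/(1 + K1/[H⁺] + K1K2/[H⁺]²) = 1/(1 + 10^+2.37 + 10^+1.81) = 0.003333
DIC = [CO2*]/α₀ = 2.011×10^-5 / 0.003333 = 6.034 mmol/kg
CA = (α₁ + 2α₂)·DIC = (0.7814 + 2×0.2152) × 6.034 = 7.31 mmol/kg

CA = 7.31 mmol/kg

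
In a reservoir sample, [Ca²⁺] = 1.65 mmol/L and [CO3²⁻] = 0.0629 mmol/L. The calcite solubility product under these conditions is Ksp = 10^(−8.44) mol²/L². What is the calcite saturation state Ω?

Ksp = 10^(−8.44) = 3.631×10^-9
Ω = [Ca²⁺][CO3²⁻]/Ksp = (1.65×10^-3)(0.0629×10^-3) / 3.631×10^-9 = 28.6

Ω = 28.6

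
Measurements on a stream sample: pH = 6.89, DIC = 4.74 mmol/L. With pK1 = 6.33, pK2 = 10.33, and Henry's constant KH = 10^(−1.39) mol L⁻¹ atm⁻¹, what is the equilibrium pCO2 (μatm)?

pCO2 = 2.51×10^4 μatm

α₀ = 1 / (1 + K1/[H⁺] + K1K2/[H⁺]²) = 1 / (1 + 10^+0.56 + 10^-2.88)
   = 1 / (1 + 3.6308 + 0.0013183) = 1/4.6321 = 0.2159
[CO2*] = α₀ × DIC = 0.2159 × 4.74 = 1.023 mmol/L
pCO2 = [CO2*]/KH = 1.023×10^-3 / 4.074×10^-2 = 2.51×10^4 μatm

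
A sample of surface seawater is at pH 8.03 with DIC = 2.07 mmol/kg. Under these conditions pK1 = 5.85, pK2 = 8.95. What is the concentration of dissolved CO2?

α₀ = 1 / (1 + K1/[H⁺] + K1K2/[H⁺]²) = 1 / (1 + 10^+2.18 + 10^+1.26)
   = 1 / (1 + 151.36 + 18.197) = 1/170.55 = 0.005863
[CO2*] = α₀ × DIC = 0.005863 × 2.07 = 0.0121 mmol/kg = 12.1 μmol/kg

[CO2*] = 12.1 μmol/kg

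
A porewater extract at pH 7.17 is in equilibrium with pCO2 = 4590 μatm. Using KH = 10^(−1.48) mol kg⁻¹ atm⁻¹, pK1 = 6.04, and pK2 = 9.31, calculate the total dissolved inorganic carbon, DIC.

[CO2*] = KH · pCO2 = 10^(−1.48) × 4590×10^-6 = 1.520×10^-4 mol/kg
α₀ = 1/(1 + K1/[H⁺] + K1K2/[H⁺]²) = 1/(1 + 10^+1.13 + 10^-1.01) = 0.06855
DIC = [CO2*]/α₀ = 1.520×10^-4 / 0.06855 = 2.22 mmol/kg

DIC = 2.22 mmol/kg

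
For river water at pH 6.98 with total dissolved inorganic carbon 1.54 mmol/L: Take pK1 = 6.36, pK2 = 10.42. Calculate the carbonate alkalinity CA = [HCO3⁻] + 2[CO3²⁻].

CA = [HCO3⁻] + 2[CO3²⁻] = (α₁ + 2α₂)·DIC
At pH 6.98: [H⁺]/K1 = 10^-0.62 = 0.23988, K2/[H⁺] = 10^-3.44 = 0.00036308
α₁ = 1/(1 + 0.23988 + 0.00036308) = 1/1.2402 = 0.8063; α₂ = α₁·K2/[H⁺] = 0.0002927
α₁ + 2α₂ = 0.8069
CA = 0.8069 × 1.54 = 1.24 mmol/L

CA = 1.24 mmol/L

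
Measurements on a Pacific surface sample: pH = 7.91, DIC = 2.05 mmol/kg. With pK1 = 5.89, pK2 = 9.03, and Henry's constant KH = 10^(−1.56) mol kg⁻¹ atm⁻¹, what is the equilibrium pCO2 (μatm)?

α₀ = 1 / (1 + K1/[H⁺] + K1K2/[H⁺]²) = 1 / (1 + 10^+2.02 + 10^+0.90)
   = 1 / (1 + 104.71 + 7.9433) = 1/113.66 = 0.008798
[CO2*] = α₀ × DIC = 0.008798 × 2.05 = 0.01804 mmol/kg = 18.04 μmol/kg
pCO2 = [CO2*]/KH = 1.804×10^-5 / 2.754×10^-2 = 655 μatm

pCO2 = 655 μatm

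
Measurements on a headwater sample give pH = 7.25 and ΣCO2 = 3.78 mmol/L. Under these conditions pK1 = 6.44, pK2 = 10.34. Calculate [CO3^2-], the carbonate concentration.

α₂ = 1 / (1 + [H⁺]/K2 + [H⁺]²/(K1K2)) = 1 / (1 + 10^+3.09 + 10^+2.28)
   = 1 / (1 + 1230.3 + 190.55) = 1/1421.8 = 0.0007033
[CO3²⁻] = α₂ × DIC = 0.0007033 × 3.78 = 0.00266 mmol/L = 2.66 μmol/L

[CO3²⁻] = 2.66 μmol/L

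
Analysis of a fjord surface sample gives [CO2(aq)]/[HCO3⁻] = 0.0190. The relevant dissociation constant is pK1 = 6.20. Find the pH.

From K1 = [H⁺][HCO3⁻]/[CO2(aq)]:  pH = pK1 − log₁₀([CO2(aq)]/[HCO3⁻])
log₁₀(0.0190) = -1.721
pH = 6.20 − (-1.721) = 7.92

pH = 7.92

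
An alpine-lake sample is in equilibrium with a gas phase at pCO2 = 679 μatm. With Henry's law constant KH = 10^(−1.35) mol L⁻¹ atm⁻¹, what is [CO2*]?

[CO2*] = 30.3 μmol/L

KH = 10^(−1.35) = 4.467×10^-2 mol L⁻¹ atm⁻¹
[CO2*] = KH · pCO2 = 4.467×10^-2 × 679×10^-6 atm = 3.03×10^-5 mol/L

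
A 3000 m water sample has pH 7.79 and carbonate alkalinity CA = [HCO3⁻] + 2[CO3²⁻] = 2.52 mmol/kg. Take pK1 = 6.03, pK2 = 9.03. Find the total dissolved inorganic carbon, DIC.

DIC = 2.43 mmol/kg

CA = [HCO3⁻] + 2[CO3²⁻] = (α₁ + 2α₂)·DIC
At pH 7.79: [H⁺]/K1 = 10^-1.76 = 0.017378, K2/[H⁺] = 10^-1.24 = 0.057544
α₁ = 1/(1 + 0.017378 + 0.057544) = 1/1.0749 = 0.9303; α₂ = α₁·K2/[H⁺] = 0.05353
α₁ + 2α₂ = 1.0374
DIC = CA / (α₁ + 2α₂) = 2.52 / 1.0374 = 2.43 mmol/kg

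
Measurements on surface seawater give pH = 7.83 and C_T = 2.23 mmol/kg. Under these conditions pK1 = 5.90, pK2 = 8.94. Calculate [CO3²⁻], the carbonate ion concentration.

[CO3²⁻] = 0.159 mmol/kg

α₂ = 1 / (1 + [H⁺]/K2 + [H⁺]²/(K1K2)) = 1 / (1 + 10^+1.11 + 10^-0.82)
   = 1 / (1 + 12.882 + 0.15136) = 1/14.034 = 0.07126
[CO3²⁻] = α₂ × DIC = 0.07126 × 2.23 = 0.159 mmol/kg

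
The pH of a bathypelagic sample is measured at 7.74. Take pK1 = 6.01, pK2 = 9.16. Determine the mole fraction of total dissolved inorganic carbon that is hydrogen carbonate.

α₁ = 1 / (1 + [H⁺]/K1 + K2/[H⁺]) = 1 / (1 + 10^-1.73 + 10^-1.42)
   = 1 / (1 + 0.018621 + 0.038019) = 1/1.0566 = 0.9464

α₁ = 0.946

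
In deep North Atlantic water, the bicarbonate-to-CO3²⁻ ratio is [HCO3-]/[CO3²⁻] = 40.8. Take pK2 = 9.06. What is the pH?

pH = 7.45

From K2 = [H⁺][CO3²⁻]/[HCO3-]:  pH = pK2 − log₁₀([HCO3-]/[CO3²⁻])
log₁₀(40.8) = +1.611
pH = 9.06 − (+1.611) = 7.45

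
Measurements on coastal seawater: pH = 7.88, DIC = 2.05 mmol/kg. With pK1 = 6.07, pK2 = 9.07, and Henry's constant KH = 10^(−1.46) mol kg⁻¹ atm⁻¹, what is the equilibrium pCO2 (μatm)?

α₀ = 1 / (1 + K1/[H⁺] + K1K2/[H⁺]²) = 1 / (1 + 10^+1.81 + 10^+0.62)
   = 1 / (1 + 64.565 + 4.1687) = 1/69.734 = 0.01434
[CO2*] = α₀ × DIC = 0.01434 × 2.05 = 0.02940 mmol/kg
pCO2 = [CO2*]/KH = 2.940×10^-5 / 3.467×10^-2 = 848 μatm

pCO2 = 848 μatm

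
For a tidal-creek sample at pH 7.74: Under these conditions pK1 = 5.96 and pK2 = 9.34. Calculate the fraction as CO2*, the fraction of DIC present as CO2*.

α₀ = 0.0159

α₀ = 1 / (1 + K1/[H⁺] + K1K2/[H⁺]²) = 1 / (1 + 10^+1.78 + 10^+0.18)
   = 1 / (1 + 60.256 + 1.5136) = 1/62.770 = 0.01593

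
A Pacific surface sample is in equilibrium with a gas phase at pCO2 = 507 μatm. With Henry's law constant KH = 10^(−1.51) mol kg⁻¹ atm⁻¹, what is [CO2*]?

KH = 10^(−1.51) = 3.090×10^-2 mol kg⁻¹ atm⁻¹
[CO2*] = KH · pCO2 = 3.090×10^-2 × 507×10^-6 atm = 1.57×10^-5 mol/kg

[CO2*] = 15.7 μmol/kg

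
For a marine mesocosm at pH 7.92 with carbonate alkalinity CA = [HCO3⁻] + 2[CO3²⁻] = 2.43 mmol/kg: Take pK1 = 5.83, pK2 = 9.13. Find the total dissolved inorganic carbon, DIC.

CA = [HCO3⁻] + 2[CO3²⁻] = (α₁ + 2α₂)·DIC
At pH 7.92: [H⁺]/K1 = 10^-2.09 = 0.0081283, K2/[H⁺] = 10^-1.21 = 0.061660
α₁ = 1/(1 + 0.0081283 + 0.061660) = 1/1.0698 = 0.9348; α₂ = α₁·K2/[H⁺] = 0.05764
α₁ + 2α₂ = 1.0500
DIC = CA / (α₁ + 2α₂) = 2.43 / 1.0500 = 2.31 mmol/kg

DIC = 2.31 mmol/kg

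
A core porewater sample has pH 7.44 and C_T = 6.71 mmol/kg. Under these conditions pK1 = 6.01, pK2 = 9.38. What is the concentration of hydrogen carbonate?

α₁ = 1 / (1 + [H⁺]/K1 + K2/[H⁺]) = 1 / (1 + 10^-1.43 + 10^-1.94)
   = 1 / (1 + 0.037154 + 0.011482) = 1/1.0486 = 0.9536
[HCO3⁻] = α₁ × DIC = 0.9536 × 6.71 = 6.40 mmol/kg

[HCO3⁻] = 6.40 mmol/kg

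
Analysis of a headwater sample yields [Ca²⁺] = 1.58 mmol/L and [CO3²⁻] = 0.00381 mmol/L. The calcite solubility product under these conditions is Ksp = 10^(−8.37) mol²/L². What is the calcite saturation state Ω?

Ksp = 10^(−8.37) = 4.266×10^-9
Ω = [Ca²⁺][CO3²⁻]/Ksp = (1.58×10^-3)(0.00381×10^-3) / 4.266×10^-9 = 1.41

Ω = 1.41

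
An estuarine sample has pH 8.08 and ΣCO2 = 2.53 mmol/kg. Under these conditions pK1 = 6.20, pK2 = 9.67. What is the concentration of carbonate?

[CO3²⁻] = 0.0626 mmol/kg

α₂ = 1 / (1 + [H⁺]/K2 + [H⁺]²/(K1K2)) = 1 / (1 + 10^+1.59 + 10^-0.29)
   = 1 / (1 + 38.905 + 0.51286) = 1/40.417 = 0.02474
[CO3²⁻] = α₂ × DIC = 0.02474 × 2.53 = 0.0626 mmol/kg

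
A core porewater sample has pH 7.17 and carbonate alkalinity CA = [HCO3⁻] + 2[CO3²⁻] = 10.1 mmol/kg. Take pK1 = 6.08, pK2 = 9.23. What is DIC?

DIC = 10.8 mmol/kg

CA = [HCO3⁻] + 2[CO3²⁻] = (α₁ + 2α₂)·DIC
At pH 7.17: [H⁺]/K1 = 10^-1.09 = 0.081283, K2/[H⁺] = 10^-2.06 = 0.0087096
α₁ = 1/(1 + 0.081283 + 0.0087096) = 1/1.0900 = 0.9174; α₂ = α₁·K2/[H⁺] = 0.007991
α₁ + 2α₂ = 0.9334
DIC = CA / (α₁ + 2α₂) = 10.1 / 0.9334 = 10.8 mmol/kg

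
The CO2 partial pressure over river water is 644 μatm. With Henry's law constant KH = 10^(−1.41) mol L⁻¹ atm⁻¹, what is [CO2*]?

[CO2*] = 25.1 μmol/L

KH = 10^(−1.41) = 3.890×10^-2 mol L⁻¹ atm⁻¹
[CO2*] = KH · pCO2 = 3.890×10^-2 × 644×10^-6 atm = 2.51×10^-5 mol/L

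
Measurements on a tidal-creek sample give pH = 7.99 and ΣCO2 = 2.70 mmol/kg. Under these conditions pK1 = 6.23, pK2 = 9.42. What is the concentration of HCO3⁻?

α₁ = 1 / (1 + [H⁺]/K1 + K2/[H⁺]) = 1 / (1 + 10^-1.76 + 10^-1.43)
   = 1 / (1 + 0.017378 + 0.037154) = 1/1.0545 = 0.9483
[HCO3⁻] = α₁ × DIC = 0.9483 × 2.70 = 2.56 mmol/kg

[HCO3⁻] = 2.56 mmol/kg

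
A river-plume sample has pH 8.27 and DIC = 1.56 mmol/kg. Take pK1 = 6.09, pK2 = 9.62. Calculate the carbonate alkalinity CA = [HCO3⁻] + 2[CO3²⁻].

CA = [HCO3⁻] + 2[CO3²⁻] = (α₁ + 2α₂)·DIC
At pH 8.27: [H⁺]/K1 = 10^-2.18 = 0.0066069, K2/[H⁺] = 10^-1.35 = 0.044668
α₁ = 1/(1 + 0.0066069 + 0.044668) = 1/1.0513 = 0.9512; α₂ = α₁·K2/[H⁺] = 0.04249
α₁ + 2α₂ = 1.0362
CA = 1.0362 × 1.56 = 1.62 mmol/kg

CA = 1.62 mmol/kg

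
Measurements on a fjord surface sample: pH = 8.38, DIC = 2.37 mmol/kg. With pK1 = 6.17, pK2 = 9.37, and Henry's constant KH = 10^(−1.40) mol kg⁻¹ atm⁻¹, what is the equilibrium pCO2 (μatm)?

α₀ = 1 / (1 + K1/[H⁺] + K1K2/[H⁺]²) = 1 / (1 + 10^+2.21 + 10^+1.22)
   = 1 / (1 + 162.18 + 16.596) = 1/179.78 = 0.005562
[CO2*] = α₀ × DIC = 0.005562 × 2.37 = 0.01318 mmol/kg = 13.18 μmol/kg
pCO2 = [CO2*]/KH = 1.318×10^-5 / 3.981×10^-2 = 331 μatm

pCO2 = 331 μatm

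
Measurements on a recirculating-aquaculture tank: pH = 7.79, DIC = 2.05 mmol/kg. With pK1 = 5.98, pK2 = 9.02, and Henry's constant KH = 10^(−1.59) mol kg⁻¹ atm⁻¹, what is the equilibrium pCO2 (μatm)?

pCO2 = 1150 μatm

α₀ = 1 / (1 + K1/[H⁺] + K1K2/[H⁺]²) = 1 / (1 + 10^+1.81 + 10^+0.58)
   = 1 / (1 + 64.565 + 3.8019) = 1/69.367 = 0.01442
[CO2*] = α₀ × DIC = 0.01442 × 2.05 = 0.02955 mmol/kg
pCO2 = [CO2*]/KH = 2.955×10^-5 / 2.570×10^-2 = 1150 μatm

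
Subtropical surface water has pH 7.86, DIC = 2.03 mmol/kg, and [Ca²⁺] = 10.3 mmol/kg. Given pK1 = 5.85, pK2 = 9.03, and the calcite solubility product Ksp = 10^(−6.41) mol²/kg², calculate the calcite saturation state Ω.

α₂ = 1 / (1 + [H⁺]/K2 + [H⁺]²/(K1K2)) = 1 / (1 + 10^+1.17 + 10^-0.84)
   = 1 / (1 + 14.791 + 0.14454) = 1/15.936 = 0.06275
[CO3²⁻] = α₂ × DIC = 0.06275 × 2.03 = 0.1274 mmol/kg
Ksp = 10^(−6.41) = 3.890×10^-7
Ω = [Ca²⁺][CO3²⁻]/Ksp = (10.3×10^-3)(1.274×10^-4) / 3.890×10^-7 = 3.37

Ω = 3.37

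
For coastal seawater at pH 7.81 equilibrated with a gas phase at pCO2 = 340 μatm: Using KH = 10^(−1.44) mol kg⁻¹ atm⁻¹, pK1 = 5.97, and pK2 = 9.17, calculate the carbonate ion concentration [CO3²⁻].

[CO3²⁻] = 0.0373 mmol/kg

[CO2*] = KH · pCO2 = 10^(−1.44) × 340×10^-6 = 1.234×10^-5 mol/kg
α₀ = 1/(1 + K1/[H⁺] + K1K2/[H⁺]²) = 1/(1 + 10^+1.84 + 10^+0.48) = 0.01366
DIC = [CO2*]/α₀ = 1.234×10^-5 / 0.01366 = 0.9037 mmol/kg
[CO3²⁻] = α₂·DIC; α₂ = 0.04125, so [CO3²⁻] = 0.04125 × 0.9037 = 0.0373 mmol/kg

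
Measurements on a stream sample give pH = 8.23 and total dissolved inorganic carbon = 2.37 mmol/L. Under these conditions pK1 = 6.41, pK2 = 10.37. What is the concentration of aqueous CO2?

[CO2*] = 0.0351 mmol/L

α₀ = 1 / (1 + K1/[H⁺] + K1K2/[H⁺]²) = 1 / (1 + 10^+1.82 + 10^-0.32)
   = 1 / (1 + 66.069 + 0.47863) = 1/67.548 = 0.01480
[CO2*] = α₀ × DIC = 0.01480 × 2.37 = 0.0351 mmol/L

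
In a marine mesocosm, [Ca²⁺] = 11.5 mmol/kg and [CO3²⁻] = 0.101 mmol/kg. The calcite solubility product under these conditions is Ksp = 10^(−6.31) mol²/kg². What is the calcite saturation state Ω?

Ω = 2.37

Ksp = 10^(−6.31) = 4.898×10^-7
Ω = [Ca²⁺][CO3²⁻]/Ksp = (11.5×10^-3)(0.101×10^-3) / 4.898×10^-7 = 2.37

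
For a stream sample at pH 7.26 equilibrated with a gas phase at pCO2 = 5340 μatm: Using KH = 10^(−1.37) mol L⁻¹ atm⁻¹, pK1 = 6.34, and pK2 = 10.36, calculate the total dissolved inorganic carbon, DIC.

DIC = 2.12 mmol/L

[CO2*] = KH · pCO2 = 10^(−1.37) × 5340×10^-6 = 2.278×10^-4 mol/L
α₀ = 1/(1 + K1/[H⁺] + K1K2/[H⁺]²) = 1/(1 + 10^+0.92 + 10^-2.18) = 0.1072
DIC = [CO2*]/α₀ = 2.278×10^-4 / 0.1072 = 2.12 mmol/L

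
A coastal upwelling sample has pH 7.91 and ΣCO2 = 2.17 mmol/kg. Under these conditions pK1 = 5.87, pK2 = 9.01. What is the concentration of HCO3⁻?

[HCO3⁻] = 1.99 mmol/kg

α₁ = 1 / (1 + [H⁺]/K1 + K2/[H⁺]) = 1 / (1 + 10^-2.04 + 10^-1.10)
   = 1 / (1 + 0.0091201 + 0.079433) = 1/1.0886 = 0.9187
[HCO3⁻] = α₁ × DIC = 0.9187 × 2.17 = 1.99 mmol/kg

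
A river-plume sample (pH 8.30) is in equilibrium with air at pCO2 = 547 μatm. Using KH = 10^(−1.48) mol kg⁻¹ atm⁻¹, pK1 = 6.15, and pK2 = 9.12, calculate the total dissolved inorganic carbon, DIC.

[CO2*] = KH · pCO2 = 10^(−1.48) × 547×10^-6 = 1.811×10^-5 mol/kg
α₀ = 1/(1 + K1/[H⁺] + K1K2/[H⁺]²) = 1/(1 + 10^+2.15 + 10^+1.33) = 0.006111
DIC = [CO2*]/α₀ = 1.811×10^-5 / 0.006111 = 2.96 mmol/kg

DIC = 2.96 mmol/kg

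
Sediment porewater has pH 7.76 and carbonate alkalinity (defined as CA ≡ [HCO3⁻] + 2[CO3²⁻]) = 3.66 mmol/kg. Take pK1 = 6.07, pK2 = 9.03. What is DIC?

DIC = 3.55 mmol/kg

CA = [HCO3⁻] + 2[CO3²⁻] = (α₁ + 2α₂)·DIC
At pH 7.76: [H⁺]/K1 = 10^-1.69 = 0.020417, K2/[H⁺] = 10^-1.27 = 0.053703
α₁ = 1/(1 + 0.020417 + 0.053703) = 1/1.0741 = 0.9310; α₂ = α₁·K2/[H⁺] = 0.05000
α₁ + 2α₂ = 1.0310
DIC = CA / (α₁ + 2α₂) = 3.66 / 1.0310 = 3.55 mmol/kg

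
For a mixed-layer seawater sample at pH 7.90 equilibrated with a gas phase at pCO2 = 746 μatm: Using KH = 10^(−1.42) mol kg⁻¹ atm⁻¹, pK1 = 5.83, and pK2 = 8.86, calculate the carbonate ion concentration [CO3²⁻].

[CO3²⁻] = 0.365 mmol/kg

[CO2*] = KH · pCO2 = 10^(−1.42) × 746×10^-6 = 2.836×10^-5 mol/kg
α₀ = 1/(1 + K1/[H⁺] + K1K2/[H⁺]²) = 1/(1 + 10^+2.07 + 10^+1.11) = 0.007612
DIC = [CO2*]/α₀ = 2.836×10^-5 / 0.007612 = 3.726 mmol/kg
[CO3²⁻] = α₂·DIC; α₂ = 0.09806, so [CO3²⁻] = 0.09806 × 3.726 = 0.365 mmol/kg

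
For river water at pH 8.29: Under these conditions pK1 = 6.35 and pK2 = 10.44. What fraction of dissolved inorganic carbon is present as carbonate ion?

α₂ = 1 / (1 + [H⁺]/K2 + [H⁺]²/(K1K2)) = 1 / (1 + 10^+2.15 + 10^+0.21)
   = 1 / (1 + 141.25 + 1.6218) = 1/143.88 = 0.006950

α₂ = 0.00695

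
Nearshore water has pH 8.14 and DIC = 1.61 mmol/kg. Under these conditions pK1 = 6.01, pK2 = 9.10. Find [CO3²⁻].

α₂ = 1 / (1 + [H⁺]/K2 + [H⁺]²/(K1K2)) = 1 / (1 + 10^+0.96 + 10^-1.17)
   = 1 / (1 + 9.1201 + 0.067608) = 1/10.188 = 0.09816
[CO3²⁻] = α₂ × DIC = 0.09816 × 1.61 = 0.158 mmol/kg

[CO3²⁻] = 0.158 mmol/kg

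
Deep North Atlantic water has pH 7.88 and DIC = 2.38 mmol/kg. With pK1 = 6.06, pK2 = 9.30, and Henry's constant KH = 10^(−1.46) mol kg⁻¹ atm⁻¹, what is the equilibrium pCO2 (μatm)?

pCO2 = 986 μatm

α₀ = 1 / (1 + K1/[H⁺] + K1K2/[H⁺]²) = 1 / (1 + 10^+1.82 + 10^+0.40)
   = 1 / (1 + 66.069 + 2.5119) = 1/69.581 = 0.01437
[CO2*] = α₀ × DIC = 0.01437 × 2.38 = 0.03420 mmol/kg
pCO2 = [CO2*]/KH = 3.420×10^-5 / 3.467×10^-2 = 986 μatm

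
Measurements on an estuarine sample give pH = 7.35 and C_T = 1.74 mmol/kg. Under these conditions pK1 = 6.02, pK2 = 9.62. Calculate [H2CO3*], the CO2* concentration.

[CO2*] = 0.0774 mmol/kg

α₀ = 1 / (1 + K1/[H⁺] + K1K2/[H⁺]²) = 1 / (1 + 10^+1.33 + 10^-0.94)
   = 1 / (1 + 21.380 + 0.11482) = 1/22.494 = 0.04446
[CO2*] = α₀ × DIC = 0.04446 × 1.74 = 0.0774 mmol/kg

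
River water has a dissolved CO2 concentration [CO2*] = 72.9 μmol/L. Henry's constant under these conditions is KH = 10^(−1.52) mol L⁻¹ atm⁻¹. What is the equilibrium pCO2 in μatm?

KH = 10^(−1.52) = 3.020×10^-2 mol L⁻¹ atm⁻¹
pCO2 = [CO2*]/KH = 72.9×10^-6 / 3.020×10^-2 = 2.41×10^-3 atm = 2410 μatm

pCO2 = 2410 μatm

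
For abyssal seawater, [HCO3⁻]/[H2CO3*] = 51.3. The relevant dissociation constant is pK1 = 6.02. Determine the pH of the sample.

pH = 7.73

From K1 = [H⁺][HCO3⁻]/[H2CO3*]:  pH = pK1 + log₁₀([HCO3⁻]/[H2CO3*])
log₁₀(51.3) = +1.710
pH = 6.02 + (+1.710) = 7.73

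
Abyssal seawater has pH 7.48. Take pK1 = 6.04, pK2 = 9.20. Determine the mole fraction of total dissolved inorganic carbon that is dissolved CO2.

α₀ = 1 / (1 + K1/[H⁺] + K1K2/[H⁺]²) = 1 / (1 + 10^+1.44 + 10^-0.28)
   = 1 / (1 + 27.542 + 0.52481) = 1/29.067 = 0.03440

α₀ = 0.0344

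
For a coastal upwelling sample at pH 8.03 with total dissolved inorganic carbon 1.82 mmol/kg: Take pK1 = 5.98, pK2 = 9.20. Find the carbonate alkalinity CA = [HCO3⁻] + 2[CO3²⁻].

CA = [HCO3⁻] + 2[CO3²⁻] = (α₁ + 2α₂)·DIC
At pH 8.03: [H⁺]/K1 = 10^-2.05 = 0.0089125, K2/[H⁺] = 10^-1.17 = 0.067608
α₁ = 1/(1 + 0.0089125 + 0.067608) = 1/1.0765 = 0.9289; α₂ = α₁·K2/[H⁺] = 0.06280
α₁ + 2α₂ = 1.0545
CA = 1.0545 × 1.82 = 1.92 mmol/kg

CA = 1.92 mmol/kg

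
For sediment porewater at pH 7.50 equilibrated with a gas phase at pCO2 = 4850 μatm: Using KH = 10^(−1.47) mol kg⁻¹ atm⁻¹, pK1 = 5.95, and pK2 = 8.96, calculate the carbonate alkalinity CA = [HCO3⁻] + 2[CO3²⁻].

[CO2*] = KH · pCO2 = 10^(−1.47) × 4850×10^-6 = 1.643×10^-4 mol/kg
α₀ = 1/(1 + K1/[H⁺] + K1K2/[H⁺]²) = 1/(1 + 10^+1.55 + 10^+0.09) = 0.02652
DIC = [CO2*]/α₀ = 1.643×10^-4 / 0.02652 = 6.198 mmol/kg
CA = (α₁ + 2α₂)·DIC = (0.9409 + 2×0.03262) × 6.198 = 6.24 mmol/kg

CA = 6.24 mmol/kg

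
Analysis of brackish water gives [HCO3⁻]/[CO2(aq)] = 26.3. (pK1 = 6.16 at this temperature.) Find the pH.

pH = 7.58

From K1 = [H⁺][HCO3⁻]/[CO2(aq)]:  pH = pK1 + log₁₀([HCO3⁻]/[CO2(aq)])
log₁₀(26.3) = +1.420
pH = 6.16 + (+1.420) = 7.58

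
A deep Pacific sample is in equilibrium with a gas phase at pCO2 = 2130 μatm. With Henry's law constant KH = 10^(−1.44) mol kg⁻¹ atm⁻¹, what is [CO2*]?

KH = 10^(−1.44) = 3.631×10^-2 mol kg⁻¹ atm⁻¹
[CO2*] = KH · pCO2 = 3.631×10^-2 × 2130×10^-6 atm = 7.73×10^-5 mol/kg

[CO2*] = 77.3 μmol/kg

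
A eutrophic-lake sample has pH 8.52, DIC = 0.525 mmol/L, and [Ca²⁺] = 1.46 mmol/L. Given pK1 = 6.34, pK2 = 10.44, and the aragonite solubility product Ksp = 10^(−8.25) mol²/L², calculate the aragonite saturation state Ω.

Ω = 1.61

α₂ = 1 / (1 + [H⁺]/K2 + [H⁺]²/(K1K2)) = 1 / (1 + 10^+1.92 + 10^-0.26)
   = 1 / (1 + 83.176 + 0.54954) = 1/84.726 = 0.01180
[CO3²⁻] = α₂ × DIC = 0.01180 × 0.525 = 0.006196 mmol/L = 6.196 μmol/L
Ksp = 10^(−8.25) = 5.623×10^-9
Ω = [Ca²⁺][CO3²⁻]/Ksp = (1.46×10^-3)(6.196×10^-6) / 5.623×10^-9 = 1.61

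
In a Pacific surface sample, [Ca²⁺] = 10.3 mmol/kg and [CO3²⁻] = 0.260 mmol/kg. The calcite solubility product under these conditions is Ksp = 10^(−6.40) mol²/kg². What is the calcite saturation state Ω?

Ω = 6.73

Ksp = 10^(−6.40) = 3.981×10^-7
Ω = [Ca²⁺][CO3²⁻]/Ksp = (10.3×10^-3)(0.260×10^-3) / 3.981×10^-7 = 6.73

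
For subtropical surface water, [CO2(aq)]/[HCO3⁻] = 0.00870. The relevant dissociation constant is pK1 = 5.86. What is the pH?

pH = 7.92

From K1 = [H⁺][HCO3⁻]/[CO2(aq)]:  pH = pK1 − log₁₀([CO2(aq)]/[HCO3⁻])
log₁₀(0.00870) = -2.060
pH = 5.86 − (-2.060) = 7.92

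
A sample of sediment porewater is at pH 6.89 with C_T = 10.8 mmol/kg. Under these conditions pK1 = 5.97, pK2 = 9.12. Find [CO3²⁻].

α₂ = 1 / (1 + [H⁺]/K2 + [H⁺]²/(K1K2)) = 1 / (1 + 10^+2.23 + 10^+1.31)
   = 1 / (1 + 169.82 + 20.417) = 1/191.24 = 0.005229
[CO3²⁻] = α₂ × DIC = 0.005229 × 10.8 = 0.0565 mmol/kg

[CO3²⁻] = 0.0565 mmol/kg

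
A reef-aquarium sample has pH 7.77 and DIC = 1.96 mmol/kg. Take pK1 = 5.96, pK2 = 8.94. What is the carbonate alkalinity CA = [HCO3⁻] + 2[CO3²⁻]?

CA = [HCO3⁻] + 2[CO3²⁻] = (α₁ + 2α₂)·DIC
At pH 7.77: [H⁺]/K1 = 10^-1.81 = 0.015488, K2/[H⁺] = 10^-1.17 = 0.067608
α₁ = 1/(1 + 0.015488 + 0.067608) = 1/1.0831 = 0.9233; α₂ = α₁·K2/[H⁺] = 0.06242
α₁ + 2α₂ = 1.0481
CA = 1.0481 × 1.96 = 2.05 mmol/kg

CA = 2.05 mmol/kg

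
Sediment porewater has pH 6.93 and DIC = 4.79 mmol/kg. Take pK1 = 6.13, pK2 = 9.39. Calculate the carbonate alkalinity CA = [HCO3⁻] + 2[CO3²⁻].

CA = 4.15 mmol/kg

CA = [HCO3⁻] + 2[CO3²⁻] = (α₁ + 2α₂)·DIC
At pH 6.93: [H⁺]/K1 = 10^-0.80 = 0.15849, K2/[H⁺] = 10^-2.46 = 0.0034674
α₁ = 1/(1 + 0.15849 + 0.0034674) = 1/1.1620 = 0.8606; α₂ = α₁·K2/[H⁺] = 0.002984
α₁ + 2α₂ = 0.8666
CA = 0.8666 × 4.79 = 4.15 mmol/kg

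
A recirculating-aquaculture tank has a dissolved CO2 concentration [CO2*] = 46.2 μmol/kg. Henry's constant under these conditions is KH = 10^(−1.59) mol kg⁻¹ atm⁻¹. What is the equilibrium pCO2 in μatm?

pCO2 = 1800 μatm

KH = 10^(−1.59) = 2.570×10^-2 mol kg⁻¹ atm⁻¹
pCO2 = [CO2*]/KH = 46.2×10^-6 / 2.570×10^-2 = 1.80×10^-3 atm = 1800 μatm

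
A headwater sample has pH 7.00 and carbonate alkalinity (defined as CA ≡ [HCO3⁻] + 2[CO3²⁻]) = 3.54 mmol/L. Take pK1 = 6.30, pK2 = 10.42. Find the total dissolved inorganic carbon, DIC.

DIC = 4.24 mmol/L

CA = [HCO3⁻] + 2[CO3²⁻] = (α₁ + 2α₂)·DIC
At pH 7.00: [H⁺]/K1 = 10^-0.70 = 0.19953, K2/[H⁺] = 10^-3.42 = 0.00038019
α₁ = 1/(1 + 0.19953 + 0.00038019) = 1/1.1999 = 0.8334; α₂ = α₁·K2/[H⁺] = 0.0003168
α₁ + 2α₂ = 0.8340
DIC = CA / (α₁ + 2α₂) = 3.54 / 0.8340 = 4.24 mmol/L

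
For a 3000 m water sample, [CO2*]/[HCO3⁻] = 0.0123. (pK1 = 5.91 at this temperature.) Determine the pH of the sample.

pH = 7.82

From K1 = [H⁺][HCO3⁻]/[CO2*]:  pH = pK1 − log₁₀([CO2*]/[HCO3⁻])
log₁₀(0.0123) = -1.910
pH = 5.91 − (-1.910) = 7.82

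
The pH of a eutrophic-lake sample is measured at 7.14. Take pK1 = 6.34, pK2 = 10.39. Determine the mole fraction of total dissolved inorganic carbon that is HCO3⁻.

α₁ = 0.863

α₁ = 1 / (1 + [H⁺]/K1 + K2/[H⁺]) = 1 / (1 + 10^-0.80 + 10^-3.25)
   = 1 / (1 + 0.15849 + 0.00056234) = 1/1.1591 = 0.8628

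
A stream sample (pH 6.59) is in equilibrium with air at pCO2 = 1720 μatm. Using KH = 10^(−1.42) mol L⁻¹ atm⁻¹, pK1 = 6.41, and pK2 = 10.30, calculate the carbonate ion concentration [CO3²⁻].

[CO2*] = KH · pCO2 = 10^(−1.42) × 1720×10^-6 = 6.539×10^-5 mol/L
α₀ = 1/(1 + K1/[H⁺] + K1K2/[H⁺]²) = 1/(1 + 10^+0.18 + 10^-3.53) = 0.3978
DIC = [CO2*]/α₀ = 6.539×10^-5 / 0.3978 = 0.1644 mmol/L
[CO3²⁻] = α₂·DIC; α₂ = 0.0001174, so [CO3²⁻] = 0.0001174 × 0.1644 = 1.93×10^-5 mmol/L = 0.0193 μmol/L

[CO3²⁻] = 0.0193 μmol/L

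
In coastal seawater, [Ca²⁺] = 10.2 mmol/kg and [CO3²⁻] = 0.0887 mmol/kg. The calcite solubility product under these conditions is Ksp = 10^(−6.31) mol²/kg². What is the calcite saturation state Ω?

Ksp = 10^(−6.31) = 4.898×10^-7
Ω = [Ca²⁺][CO3²⁻]/Ksp = (10.2×10^-3)(0.0887×10^-3) / 4.898×10^-7 = 1.85

Ω = 1.85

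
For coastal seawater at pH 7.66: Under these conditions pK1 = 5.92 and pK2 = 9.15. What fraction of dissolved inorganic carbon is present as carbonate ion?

α₂ = 1 / (1 + [H⁺]/K2 + [H⁺]²/(K1K2)) = 1 / (1 + 10^+1.49 + 10^-0.25)
   = 1 / (1 + 30.903 + 0.56234) = 1/32.465 = 0.03080

α₂ = 0.0308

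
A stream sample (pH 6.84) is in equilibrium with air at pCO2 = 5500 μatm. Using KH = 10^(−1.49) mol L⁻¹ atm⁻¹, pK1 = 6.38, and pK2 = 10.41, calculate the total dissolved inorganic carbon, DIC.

DIC = 0.691 mmol/L

[CO2*] = KH · pCO2 = 10^(−1.49) × 5500×10^-6 = 1.780×10^-4 mol/L
α₀ = 1/(1 + K1/[H⁺] + K1K2/[H⁺]²) = 1/(1 + 10^+0.46 + 10^-3.11) = 0.2574
DIC = [CO2*]/α₀ = 1.780×10^-4 / 0.2574 = 0.691 mmol/L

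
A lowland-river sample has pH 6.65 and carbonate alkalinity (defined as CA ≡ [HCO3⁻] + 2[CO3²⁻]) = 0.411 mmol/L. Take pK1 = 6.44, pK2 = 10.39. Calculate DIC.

CA = [HCO3⁻] + 2[CO3²⁻] = (α₁ + 2α₂)·DIC
At pH 6.65: [H⁺]/K1 = 10^-0.21 = 0.61660, K2/[H⁺] = 10^-3.74 = 0.00018197
α₁ = 1/(1 + 0.61660 + 0.00018197) = 1/1.6168 = 0.6185; α₂ = α₁·K2/[H⁺] = 0.0001126
α₁ + 2α₂ = 0.6187
DIC = CA / (α₁ + 2α₂) = 0.411 / 0.6187 = 0.664 mmol/L

DIC = 0.664 mmol/L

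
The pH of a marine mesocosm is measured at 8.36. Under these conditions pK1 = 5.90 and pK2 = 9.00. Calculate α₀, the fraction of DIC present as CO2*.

α₀ = 1 / (1 + K1/[H⁺] + K1K2/[H⁺]²) = 1 / (1 + 10^+2.46 + 10^+1.82)
   = 1 / (1 + 288.40 + 66.069) = 1/355.47 = 0.002813

α₀ = 0.00281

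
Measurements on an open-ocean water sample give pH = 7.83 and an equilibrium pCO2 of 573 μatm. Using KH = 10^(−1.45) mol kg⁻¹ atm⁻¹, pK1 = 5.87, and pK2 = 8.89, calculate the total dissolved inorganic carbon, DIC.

DIC = 2.04 mmol/kg

[CO2*] = KH · pCO2 = 10^(−1.45) × 573×10^-6 = 2.033×10^-5 mol/kg
α₀ = 1/(1 + K1/[H⁺] + K1K2/[H⁺]²) = 1/(1 + 10^+1.96 + 10^+0.90) = 0.009986
DIC = [CO2*]/α₀ = 2.033×10^-5 / 0.009986 = 2.04 mmol/kg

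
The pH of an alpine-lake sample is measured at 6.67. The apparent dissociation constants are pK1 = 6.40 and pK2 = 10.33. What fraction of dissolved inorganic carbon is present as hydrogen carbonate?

α₁ = 0.651

α₁ = 1 / (1 + [H⁺]/K1 + K2/[H⁺]) = 1 / (1 + 10^-0.27 + 10^-3.66)
   = 1 / (1 + 0.53703 + 0.00021878) = 1/1.5373 = 0.6505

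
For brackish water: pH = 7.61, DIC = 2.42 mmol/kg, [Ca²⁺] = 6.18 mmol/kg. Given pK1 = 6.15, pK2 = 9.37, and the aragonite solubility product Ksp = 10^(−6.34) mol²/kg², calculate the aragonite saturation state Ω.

α₂ = 1 / (1 + [H⁺]/K2 + [H⁺]²/(K1K2)) = 1 / (1 + 10^+1.76 + 10^+0.30)
   = 1 / (1 + 57.544 + 1.9953) = 1/60.539 = 0.01652
[CO3²⁻] = α₂ × DIC = 0.01652 × 2.42 = 0.03997 mmol/kg
Ksp = 10^(−6.34) = 4.571×10^-7
Ω = [Ca²⁺][CO3²⁻]/Ksp = (6.18×10^-3)(3.997×10^-5) / 4.571×10^-7 = 0.540

Ω = 0.540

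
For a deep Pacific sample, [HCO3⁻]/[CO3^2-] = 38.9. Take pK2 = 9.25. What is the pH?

From K2 = [H⁺][CO3^2-]/[HCO3⁻]:  pH = pK2 − log₁₀([HCO3⁻]/[CO3^2-])
log₁₀(38.9) = +1.590
pH = 9.25 − (+1.590) = 7.66

pH = 7.66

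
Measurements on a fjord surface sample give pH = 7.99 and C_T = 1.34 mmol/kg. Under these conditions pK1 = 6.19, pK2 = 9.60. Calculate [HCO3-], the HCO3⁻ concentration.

[HCO3⁻] = 1.29 mmol/kg

α₁ = 1 / (1 + [H⁺]/K1 + K2/[H⁺]) = 1 / (1 + 10^-1.80 + 10^-1.61)
   = 1 / (1 + 0.015849 + 0.024547) = 1/1.0404 = 0.9612
[HCO3⁻] = α₁ × DIC = 0.9612 × 1.34 = 1.29 mmol/kg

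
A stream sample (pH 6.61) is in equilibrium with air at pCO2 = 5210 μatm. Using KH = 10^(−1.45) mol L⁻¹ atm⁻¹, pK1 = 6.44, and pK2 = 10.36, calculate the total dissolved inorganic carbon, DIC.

[CO2*] = KH · pCO2 = 10^(−1.45) × 5210×10^-6 = 1.849×10^-4 mol/L
α₀ = 1/(1 + K1/[H⁺] + K1K2/[H⁺]²) = 1/(1 + 10^+0.17 + 10^-3.58) = 0.4033
DIC = [CO2*]/α₀ = 1.849×10^-4 / 0.4033 = 0.458 mmol/L

DIC = 0.458 mmol/L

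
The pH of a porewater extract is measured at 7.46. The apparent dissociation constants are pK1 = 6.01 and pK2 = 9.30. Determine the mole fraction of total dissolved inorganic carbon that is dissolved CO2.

α₀ = 1 / (1 + K1/[H⁺] + K1K2/[H⁺]²) = 1 / (1 + 10^+1.45 + 10^-0.39)
   = 1 / (1 + 28.184 + 0.40738) = 1/29.591 = 0.03379

α₀ = 0.0338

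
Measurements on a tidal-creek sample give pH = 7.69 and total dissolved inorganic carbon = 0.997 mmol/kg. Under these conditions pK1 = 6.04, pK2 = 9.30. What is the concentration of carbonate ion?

α₂ = 1 / (1 + [H⁺]/K2 + [H⁺]²/(K1K2)) = 1 / (1 + 10^+1.61 + 10^-0.04)
   = 1 / (1 + 40.738 + 0.91201) = 1/42.650 = 0.02345
[CO3²⁻] = α₂ × DIC = 0.02345 × 0.997 = 0.0234 mmol/kg

[CO3²⁻] = 0.0234 mmol/kg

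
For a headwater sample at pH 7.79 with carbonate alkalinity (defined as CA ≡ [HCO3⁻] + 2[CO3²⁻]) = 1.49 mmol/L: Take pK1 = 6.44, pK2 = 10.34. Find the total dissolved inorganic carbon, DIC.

DIC = 1.55 mmol/L

CA = [HCO3⁻] + 2[CO3²⁻] = (α₁ + 2α₂)·DIC
At pH 7.79: [H⁺]/K1 = 10^-1.35 = 0.044668, K2/[H⁺] = 10^-2.55 = 0.0028184
α₁ = 1/(1 + 0.044668 + 0.0028184) = 1/1.0475 = 0.9547; α₂ = α₁·K2/[H⁺] = 0.002691
α₁ + 2α₂ = 0.9600
DIC = CA / (α₁ + 2α₂) = 1.49 / 0.9600 = 1.55 mmol/L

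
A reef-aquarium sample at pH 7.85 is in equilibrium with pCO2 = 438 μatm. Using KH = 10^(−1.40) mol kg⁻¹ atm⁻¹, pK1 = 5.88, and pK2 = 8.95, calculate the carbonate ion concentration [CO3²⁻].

[CO3²⁻] = 0.129 mmol/kg

[CO2*] = KH · pCO2 = 10^(−1.40) × 438×10^-6 = 1.744×10^-5 mol/kg
α₀ = 1/(1 + K1/[H⁺] + K1K2/[H⁺]²) = 1/(1 + 10^+1.97 + 10^+0.87) = 0.009829
DIC = [CO2*]/α₀ = 1.744×10^-5 / 0.009829 = 1.774 mmol/kg
[CO3²⁻] = α₂·DIC; α₂ = 0.07286, so [CO3²⁻] = 0.07286 × 1.774 = 0.129 mmol/kg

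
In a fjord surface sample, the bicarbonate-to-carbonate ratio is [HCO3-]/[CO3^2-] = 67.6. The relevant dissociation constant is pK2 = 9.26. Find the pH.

From K2 = [H⁺][CO3^2-]/[HCO3-]:  pH = pK2 − log₁₀([HCO3-]/[CO3^2-])
log₁₀(67.6) = +1.830
pH = 9.26 − (+1.830) = 7.43

pH = 7.43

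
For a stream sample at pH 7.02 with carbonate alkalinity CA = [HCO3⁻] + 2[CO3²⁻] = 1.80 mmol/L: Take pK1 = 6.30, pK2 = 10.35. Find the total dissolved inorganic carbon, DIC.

DIC = 2.14 mmol/L

CA = [HCO3⁻] + 2[CO3²⁻] = (α₁ + 2α₂)·DIC
At pH 7.02: [H⁺]/K1 = 10^-0.72 = 0.19055, K2/[H⁺] = 10^-3.33 = 0.00046774
α₁ = 1/(1 + 0.19055 + 0.00046774) = 1/1.1910 = 0.8396; α₂ = α₁·K2/[H⁺] = 0.0003927
α₁ + 2α₂ = 0.8404
DIC = CA / (α₁ + 2α₂) = 1.80 / 0.8404 = 2.14 mmol/L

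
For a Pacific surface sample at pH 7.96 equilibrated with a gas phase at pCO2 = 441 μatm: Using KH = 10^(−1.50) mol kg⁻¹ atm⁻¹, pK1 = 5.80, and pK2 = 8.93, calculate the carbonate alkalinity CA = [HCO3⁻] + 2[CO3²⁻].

CA = 2.45 mmol/kg

[CO2*] = KH · pCO2 = 10^(−1.50) × 441×10^-6 = 1.395×10^-5 mol/kg
α₀ = 1/(1 + K1/[H⁺] + K1K2/[H⁺]²) = 1/(1 + 10^+2.16 + 10^+1.19) = 0.006210
DIC = [CO2*]/α₀ = 1.395×10^-5 / 0.006210 = 2.246 mmol/kg
CA = (α₁ + 2α₂)·DIC = (0.8976 + 2×0.09618) × 2.246 = 2.45 mmol/kg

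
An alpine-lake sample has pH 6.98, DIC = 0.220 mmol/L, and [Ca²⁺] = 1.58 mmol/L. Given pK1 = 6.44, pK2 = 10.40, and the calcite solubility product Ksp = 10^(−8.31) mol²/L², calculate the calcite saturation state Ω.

α₂ = 1 / (1 + [H⁺]/K2 + [H⁺]²/(K1K2)) = 1 / (1 + 10^+3.42 + 10^+2.88)
   = 1 / (1 + 2630.3 + 758.58) = 1/3389.8 = 0.0002950
[CO3²⁻] = α₂ × DIC = 0.0002950 × 0.220 = 6.490×10^-5 mmol/L = 0.06490 μmol/L
Ksp = 10^(−8.31) = 4.898×10^-9
Ω = [Ca²⁺][CO3²⁻]/Ksp = (1.58×10^-3)(6.490×10^-8) / 4.898×10^-9 = 0.0209

Ω = 0.0209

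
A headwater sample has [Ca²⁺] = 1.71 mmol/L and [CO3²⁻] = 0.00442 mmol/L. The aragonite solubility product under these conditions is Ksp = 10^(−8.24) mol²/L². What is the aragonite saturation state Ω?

Ω = 1.31

Ksp = 10^(−8.24) = 5.754×10^-9
Ω = [Ca²⁺][CO3²⁻]/Ksp = (1.71×10^-3)(0.00442×10^-3) / 5.754×10^-9 = 1.31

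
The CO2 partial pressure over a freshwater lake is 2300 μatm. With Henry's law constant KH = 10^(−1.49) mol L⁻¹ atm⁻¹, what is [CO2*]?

[CO2*] = 74.4 μmol/L

KH = 10^(−1.49) = 3.236×10^-2 mol L⁻¹ atm⁻¹
[CO2*] = KH · pCO2 = 3.236×10^-2 × 2300×10^-6 atm = 7.44×10^-5 mol/L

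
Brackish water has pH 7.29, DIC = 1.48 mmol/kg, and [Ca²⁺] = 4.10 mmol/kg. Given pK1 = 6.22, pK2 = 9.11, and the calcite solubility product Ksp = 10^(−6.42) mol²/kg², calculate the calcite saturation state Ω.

α₂ = 1 / (1 + [H⁺]/K2 + [H⁺]²/(K1K2)) = 1 / (1 + 10^+1.82 + 10^+0.75)
   = 1 / (1 + 66.069 + 5.6234) = 1/72.693 = 0.01376
[CO3²⁻] = α₂ × DIC = 0.01376 × 1.48 = 0.02036 mmol/kg
Ksp = 10^(−6.42) = 3.802×10^-7
Ω = [Ca²⁺][CO3²⁻]/Ksp = (4.10×10^-3)(2.036×10^-5) / 3.802×10^-7 = 0.220

Ω = 0.220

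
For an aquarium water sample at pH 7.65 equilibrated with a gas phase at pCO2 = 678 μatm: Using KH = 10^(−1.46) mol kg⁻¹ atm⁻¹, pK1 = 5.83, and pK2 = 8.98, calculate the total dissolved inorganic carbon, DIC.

[CO2*] = KH · pCO2 = 10^(−1.46) × 678×10^-6 = 2.351×10^-5 mol/kg
α₀ = 1/(1 + K1/[H⁺] + K1K2/[H⁺]²) = 1/(1 + 10^+1.82 + 10^+0.49) = 0.01425
DIC = [CO2*]/α₀ = 2.351×10^-5 / 0.01425 = 1.65 mmol/kg

DIC = 1.65 mmol/kg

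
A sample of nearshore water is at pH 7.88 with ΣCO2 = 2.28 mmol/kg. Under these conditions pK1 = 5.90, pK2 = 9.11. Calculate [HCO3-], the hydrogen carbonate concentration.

α₁ = 1 / (1 + [H⁺]/K1 + K2/[H⁺]) = 1 / (1 + 10^-1.98 + 10^-1.23)
   = 1 / (1 + 0.010471 + 0.058884) = 1/1.0694 = 0.9351
[HCO3⁻] = α₁ × DIC = 0.9351 × 2.28 = 2.13 mmol/kg

[HCO3⁻] = 2.13 mmol/kg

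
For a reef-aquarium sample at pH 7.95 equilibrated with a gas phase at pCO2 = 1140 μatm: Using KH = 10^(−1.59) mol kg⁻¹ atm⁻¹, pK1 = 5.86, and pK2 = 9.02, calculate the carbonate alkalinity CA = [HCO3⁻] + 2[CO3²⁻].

CA = 4.22 mmol/kg

[CO2*] = KH · pCO2 = 10^(−1.59) × 1140×10^-6 = 2.930×10^-5 mol/kg
α₀ = 1/(1 + K1/[H⁺] + K1K2/[H⁺]²) = 1/(1 + 10^+2.09 + 10^+1.02) = 0.007435
DIC = [CO2*]/α₀ = 2.930×10^-5 / 0.007435 = 3.941 mmol/kg
CA = (α₁ + 2α₂)·DIC = (0.9147 + 2×0.07785) × 3.941 = 4.22 mmol/kg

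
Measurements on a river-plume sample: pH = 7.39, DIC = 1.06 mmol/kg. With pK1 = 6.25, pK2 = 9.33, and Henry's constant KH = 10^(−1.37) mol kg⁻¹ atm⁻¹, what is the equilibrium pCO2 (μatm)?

pCO2 = 1660 μatm

α₀ = 1 / (1 + K1/[H⁺] + K1K2/[H⁺]²) = 1 / (1 + 10^+1.14 + 10^-0.80)
   = 1 / (1 + 13.804 + 0.15849) = 1/14.962 = 0.06683
[CO2*] = α₀ × DIC = 0.06683 × 1.06 = 0.07084 mmol/kg
pCO2 = [CO2*]/KH = 7.084×10^-5 / 4.266×10^-2 = 1660 μatm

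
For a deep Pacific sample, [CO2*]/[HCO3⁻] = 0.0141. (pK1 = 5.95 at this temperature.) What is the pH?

pH = 7.80

From K1 = [H⁺][HCO3⁻]/[CO2*]:  pH = pK1 − log₁₀([CO2*]/[HCO3⁻])
log₁₀(0.0141) = -1.851
pH = 5.95 − (-1.851) = 7.80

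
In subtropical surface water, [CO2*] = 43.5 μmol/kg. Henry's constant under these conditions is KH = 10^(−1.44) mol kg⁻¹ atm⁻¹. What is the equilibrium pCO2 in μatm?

KH = 10^(−1.44) = 3.631×10^-2 mol kg⁻¹ atm⁻¹
pCO2 = [CO2*]/KH = 43.5×10^-6 / 3.631×10^-2 = 1.20×10^-3 atm = 1200 μatm

pCO2 = 1200 μatm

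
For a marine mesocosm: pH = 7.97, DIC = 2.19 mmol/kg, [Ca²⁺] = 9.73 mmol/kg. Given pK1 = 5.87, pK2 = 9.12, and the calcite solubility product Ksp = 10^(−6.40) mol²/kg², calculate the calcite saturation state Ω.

α₂ = 1 / (1 + [H⁺]/K2 + [H⁺]²/(K1K2)) = 1 / (1 + 10^+1.15 + 10^-0.95)
   = 1 / (1 + 14.125 + 0.11220) = 1/15.238 = 0.06563
[CO3²⁻] = α₂ × DIC = 0.06563 × 2.19 = 0.1437 mmol/kg
Ksp = 10^(−6.40) = 3.981×10^-7
Ω = [Ca²⁺][CO3²⁻]/Ksp = (9.73×10^-3)(1.437×10^-4) / 3.981×10^-7 = 3.51

Ω = 3.51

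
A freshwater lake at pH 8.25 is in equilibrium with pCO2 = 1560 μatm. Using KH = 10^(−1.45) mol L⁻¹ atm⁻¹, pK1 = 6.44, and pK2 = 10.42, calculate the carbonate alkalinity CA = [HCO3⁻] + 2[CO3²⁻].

CA = 3.62 mmol/L

[CO2*] = KH · pCO2 = 10^(−1.45) × 1560×10^-6 = 5.535×10^-5 mol/L
α₀ = 1/(1 + K1/[H⁺] + K1K2/[H⁺]²) = 1/(1 + 10^+1.81 + 10^-0.36) = 0.01515
DIC = [CO2*]/α₀ = 5.535×10^-5 / 0.01515 = 3.653 mmol/L
CA = (α₁ + 2α₂)·DIC = (0.9782 + 2×0.006614) × 3.653 = 3.62 mmol/L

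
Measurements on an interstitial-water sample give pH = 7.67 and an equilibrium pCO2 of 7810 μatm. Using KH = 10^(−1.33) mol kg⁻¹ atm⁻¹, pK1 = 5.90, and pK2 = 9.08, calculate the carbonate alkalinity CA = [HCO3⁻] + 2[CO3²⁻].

CA = 23.2 mmol/kg

[CO2*] = KH · pCO2 = 10^(−1.33) × 7810×10^-6 = 3.653×10^-4 mol/kg
α₀ = 1/(1 + K1/[H⁺] + K1K2/[H⁺]²) = 1/(1 + 10^+1.77 + 10^+0.36) = 0.01608
DIC = [CO2*]/α₀ = 3.653×10^-4 / 0.01608 = 22.71 mmol/kg
CA = (α₁ + 2α₂)·DIC = (0.9471 + 2×0.03685) × 22.71 = 23.2 mmol/kg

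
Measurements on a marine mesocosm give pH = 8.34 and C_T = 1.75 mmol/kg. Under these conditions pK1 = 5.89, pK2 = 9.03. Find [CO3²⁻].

[CO3²⁻] = 0.296 mmol/kg

α₂ = 1 / (1 + [H⁺]/K2 + [H⁺]²/(K1K2)) = 1 / (1 + 10^+0.69 + 10^-1.76)
   = 1 / (1 + 4.8978 + 0.017378) = 1/5.9152 = 0.1691
[CO3²⁻] = α₂ × DIC = 0.1691 × 1.75 = 0.296 mmol/kg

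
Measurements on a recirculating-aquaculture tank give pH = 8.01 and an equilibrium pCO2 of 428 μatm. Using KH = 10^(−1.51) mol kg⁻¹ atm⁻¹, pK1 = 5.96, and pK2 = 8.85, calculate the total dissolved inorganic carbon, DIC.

DIC = 1.71 mmol/kg

[CO2*] = KH · pCO2 = 10^(−1.51) × 428×10^-6 = 1.323×10^-5 mol/kg
α₀ = 1/(1 + K1/[H⁺] + K1K2/[H⁺]²) = 1/(1 + 10^+2.05 + 10^+1.21) = 0.007727
DIC = [CO2*]/α₀ = 1.323×10^-5 / 0.007727 = 1.71 mmol/kg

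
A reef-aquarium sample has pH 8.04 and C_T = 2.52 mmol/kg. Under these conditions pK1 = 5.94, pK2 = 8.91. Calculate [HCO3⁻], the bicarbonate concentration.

[HCO3⁻] = 2.21 mmol/kg

α₁ = 1 / (1 + [H⁺]/K1 + K2/[H⁺]) = 1 / (1 + 10^-2.10 + 10^-0.87)
   = 1 / (1 + 0.0079433 + 0.13490) = 1/1.1428 = 0.8750
[HCO3⁻] = α₁ × DIC = 0.8750 × 2.52 = 2.21 mmol/kg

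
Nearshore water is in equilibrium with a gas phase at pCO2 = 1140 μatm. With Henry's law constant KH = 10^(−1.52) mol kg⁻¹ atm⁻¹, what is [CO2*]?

KH = 10^(−1.52) = 3.020×10^-2 mol kg⁻¹ atm⁻¹
[CO2*] = KH · pCO2 = 3.020×10^-2 × 1140×10^-6 atm = 3.44×10^-5 mol/kg

[CO2*] = 34.4 μmol/kg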